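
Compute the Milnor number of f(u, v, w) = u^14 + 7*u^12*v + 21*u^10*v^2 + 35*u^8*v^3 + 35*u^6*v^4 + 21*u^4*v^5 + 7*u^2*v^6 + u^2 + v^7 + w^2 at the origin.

6

The Hessian of f at 0 has rank 2. Corank 1: A-series; mu = 6 gives A_6.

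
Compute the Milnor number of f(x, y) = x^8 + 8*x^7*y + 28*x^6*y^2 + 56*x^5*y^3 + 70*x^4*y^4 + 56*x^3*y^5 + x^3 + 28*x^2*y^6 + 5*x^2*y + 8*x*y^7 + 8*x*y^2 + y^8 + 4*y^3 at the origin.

The Hessian of f at 0 has rank 0. Corank 2; j^3 = (x + y)*(x + 2*y)^2 has shape L^2 M (L != M), so D-series; mu = 9 gives D_9.

9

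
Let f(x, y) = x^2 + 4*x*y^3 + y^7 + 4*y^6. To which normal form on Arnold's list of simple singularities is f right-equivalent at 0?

A_{6}

The Hessian of f at 0 has rank 1. Corank 1: A-series; mu = 6 gives A_6.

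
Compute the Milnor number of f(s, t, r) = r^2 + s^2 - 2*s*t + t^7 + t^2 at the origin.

6

The Hessian of f at 0 is [[2, -2, 0], [-2, 2, 0], [0, 0, 2]] with rank 2, so corank 1. A Groebner basis of the Jacobian ideal J(f) in C{s,t,r} is {t^6, s - t, r}; counting standard monomials gives mu = 6. Corank 1: A-series; mu = 6 gives A_6.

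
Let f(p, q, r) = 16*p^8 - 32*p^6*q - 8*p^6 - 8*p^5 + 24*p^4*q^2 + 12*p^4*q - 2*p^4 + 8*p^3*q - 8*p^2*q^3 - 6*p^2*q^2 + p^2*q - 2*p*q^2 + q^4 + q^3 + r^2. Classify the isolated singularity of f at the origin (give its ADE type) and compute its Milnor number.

Type D_5, Milnor number mu = 5.

The Hessian of f at 0 is [[0, 0, 0], [0, 0, 0], [0, 0, 2]] with rank 1, so corank 2. A Groebner basis of the Jacobian ideal J(f) in C{p,q,r} is {p*q^2 + p*q/2 - q^2/2, p*q/2 + q^3 - q^2/2, p^2 - 4*p*q + 3*q^2, r}; counting standard monomials gives mu = 5. Corank 2; j^3 = q*(p - q)^2 has shape L^2 M (L != M), so D-series; mu = 5 gives D_5.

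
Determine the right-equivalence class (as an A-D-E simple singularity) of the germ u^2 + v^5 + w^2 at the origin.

A_4

The Hessian of f at 0 has rank 2. Corank 1: A-series; mu = 4 gives A_4.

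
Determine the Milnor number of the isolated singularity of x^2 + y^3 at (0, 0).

The Hessian of f at 0 has rank 1. Corank 1: A-series; mu = 2 gives A_2.

2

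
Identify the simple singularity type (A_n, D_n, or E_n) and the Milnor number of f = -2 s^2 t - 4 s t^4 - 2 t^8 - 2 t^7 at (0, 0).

Type D_9, Milnor number mu = 9.

The Hessian of f at 0 has rank 0. Corank 2; j^3 = -2*s^2*t has shape L^2 M (L != M), so D-series; mu = 9 gives D_9.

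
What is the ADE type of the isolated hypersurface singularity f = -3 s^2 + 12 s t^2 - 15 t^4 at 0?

A_{3}

The Hessian of f at 0 has rank 1. Corank 1: A-series; mu = 3 gives A_3.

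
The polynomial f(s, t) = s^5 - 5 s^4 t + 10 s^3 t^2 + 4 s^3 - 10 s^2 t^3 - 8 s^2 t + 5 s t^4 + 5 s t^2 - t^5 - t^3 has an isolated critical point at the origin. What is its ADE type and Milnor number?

The Hessian of f at 0 has rank 0. Corank 2; j^3 = (s - t)*(2*s - t)^2 has shape L^2 M (L != M), so D-series; mu = 6 gives D_6.

Type D_{6}, Milnor number mu = 6.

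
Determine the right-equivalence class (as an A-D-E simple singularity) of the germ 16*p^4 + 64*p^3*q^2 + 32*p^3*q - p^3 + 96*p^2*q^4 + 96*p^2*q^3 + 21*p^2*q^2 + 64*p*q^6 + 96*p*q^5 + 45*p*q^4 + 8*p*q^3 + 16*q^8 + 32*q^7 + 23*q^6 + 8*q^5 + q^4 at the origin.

E6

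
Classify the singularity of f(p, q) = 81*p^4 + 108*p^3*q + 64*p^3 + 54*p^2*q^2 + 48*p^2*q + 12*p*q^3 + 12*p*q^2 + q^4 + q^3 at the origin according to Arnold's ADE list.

E_{6}

The Hessian of f at 0 has rank 0. Corank 2; j^3 = (4*p + q)^3 is a perfect cube, so E-series; the 4-jet and mu = 6 give E_6.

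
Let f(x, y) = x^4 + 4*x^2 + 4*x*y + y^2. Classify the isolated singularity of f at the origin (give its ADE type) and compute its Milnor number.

Type A_{3}, Milnor number mu = 3.

The Hessian of f at 0 is [[8, 4], [4, 2]] with rank 1, so corank 1. A Groebner basis of the Jacobian ideal J(f) in C{x,y} is {y^3, x + y/2}; counting standard monomials gives mu = 3. Corank 1: A-series; mu = 3 gives A_3.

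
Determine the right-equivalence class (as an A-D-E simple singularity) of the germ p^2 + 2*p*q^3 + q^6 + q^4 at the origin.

A_3

The Hessian of f at 0 has rank 1. Corank 1: A-series; mu = 3 gives A_3.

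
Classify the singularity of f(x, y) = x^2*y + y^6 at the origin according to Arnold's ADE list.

D7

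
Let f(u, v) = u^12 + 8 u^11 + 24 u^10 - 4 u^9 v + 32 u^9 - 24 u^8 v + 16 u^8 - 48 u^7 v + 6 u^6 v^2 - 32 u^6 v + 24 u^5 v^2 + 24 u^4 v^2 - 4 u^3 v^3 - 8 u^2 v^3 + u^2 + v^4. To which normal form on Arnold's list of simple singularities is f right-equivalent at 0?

A_{3}

The Hessian of f at 0 has rank 1. Corank 1: A-series; mu = 3 gives A_3.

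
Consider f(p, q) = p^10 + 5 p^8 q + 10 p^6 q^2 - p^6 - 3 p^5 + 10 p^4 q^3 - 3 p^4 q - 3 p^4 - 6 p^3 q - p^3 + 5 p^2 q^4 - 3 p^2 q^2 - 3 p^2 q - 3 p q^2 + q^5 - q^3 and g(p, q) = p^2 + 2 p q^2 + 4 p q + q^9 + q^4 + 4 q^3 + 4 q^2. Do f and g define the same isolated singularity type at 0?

The Hessian of f at 0 has rank 0. Corank 2; j^3 = -(p + q)^3 is a perfect cube, so E-series; the 5-jet and mu = 8 give E_8. The Hessian of g at 0 has rank 1. Corank 1: A-series; mu = 8 gives A_8. f is E_8 but g is A_8, hence not right-equivalent.

No.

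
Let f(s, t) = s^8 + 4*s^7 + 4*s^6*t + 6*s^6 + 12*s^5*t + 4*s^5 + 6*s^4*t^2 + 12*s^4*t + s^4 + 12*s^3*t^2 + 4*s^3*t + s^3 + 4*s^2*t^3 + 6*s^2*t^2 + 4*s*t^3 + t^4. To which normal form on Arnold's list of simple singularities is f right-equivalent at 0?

The Hessian of f at 0 has rank 0. Corank 2; j^3 = s^3 is a perfect cube, so E-series; the 4-jet and mu = 6 give E_6.

E_6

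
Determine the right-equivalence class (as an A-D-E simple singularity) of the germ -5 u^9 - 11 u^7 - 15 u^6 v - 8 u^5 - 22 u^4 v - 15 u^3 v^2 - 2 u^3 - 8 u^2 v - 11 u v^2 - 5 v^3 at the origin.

D_{4}

The Hessian of f at 0 is [[0, 0], [0, 0]] with rank 0, so corank 2. A Groebner basis of the Jacobian ideal J(f) in C{u,v} is {v^3, u^2 + v^2/2, u*v + v^2/2}; counting standard monomials gives mu = 4. Corank 2; j^3 = -(u + v)*(2*u^2 + 6*u*v + 5*v^2) splits into three distinct lines over C (the quadratic factor has nonzero discriminant), so D_4.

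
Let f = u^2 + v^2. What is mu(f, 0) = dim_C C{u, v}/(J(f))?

1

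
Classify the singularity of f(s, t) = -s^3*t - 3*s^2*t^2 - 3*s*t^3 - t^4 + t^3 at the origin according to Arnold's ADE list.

E_{7}

The Hessian of f at 0 has rank 0. Corank 2; j^3 = t^3 is a perfect cube, so E-series; the 4-jet and mu = 7 give E_7.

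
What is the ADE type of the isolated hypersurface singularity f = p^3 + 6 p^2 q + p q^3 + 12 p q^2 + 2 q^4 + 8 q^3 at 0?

The Hessian of f at 0 has rank 0. Corank 2; j^3 = (p + 2*q)^3 is a perfect cube, so E-series; the 4-jet and mu = 7 give E_7.

E_7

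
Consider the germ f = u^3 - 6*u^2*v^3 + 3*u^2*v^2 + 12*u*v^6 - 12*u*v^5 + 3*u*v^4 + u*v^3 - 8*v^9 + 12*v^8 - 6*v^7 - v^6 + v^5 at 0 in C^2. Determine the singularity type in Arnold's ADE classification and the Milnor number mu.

Type E_7, Milnor number mu = 7.

The Hessian of f at 0 is [[0, 0], [0, 0]] with rank 0, so corank 2. A Groebner basis of the Jacobian ideal J(f) in C{u,v} is {-u^2 + v^4 - v^3/3, u^3, u^2*v + u^2/3 + v^3/9, u^2 + u*v^2 + v^3/3}; counting standard monomials gives mu = 7. Corank 2; j^3 = u^3 is a perfect cube, so E-series; the 4-jet and mu = 7 give E_7.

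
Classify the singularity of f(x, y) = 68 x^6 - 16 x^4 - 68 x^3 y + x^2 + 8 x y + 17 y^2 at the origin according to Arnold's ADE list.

The Hessian of f at 0 has rank 2. Corank 0: nondegenerate Morse point, so A_1.

A1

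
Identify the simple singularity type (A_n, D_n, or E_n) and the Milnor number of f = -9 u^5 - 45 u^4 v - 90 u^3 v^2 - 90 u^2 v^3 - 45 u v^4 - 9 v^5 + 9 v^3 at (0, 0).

Type E8, Milnor number mu = 8.

The Hessian of f at 0 has rank 0. Corank 2; j^3 = 9*v^3 is a perfect cube, so E-series; the 5-jet and mu = 8 give E_8.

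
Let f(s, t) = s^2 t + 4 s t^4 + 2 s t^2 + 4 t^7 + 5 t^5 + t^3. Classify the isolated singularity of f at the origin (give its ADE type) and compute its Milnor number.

The Hessian of f at 0 has rank 0. Corank 2; j^3 = t*(s + t)^2 has shape L^2 M (L != M), so D-series; mu = 6 gives D_6.

Type D_6, Milnor number mu = 6.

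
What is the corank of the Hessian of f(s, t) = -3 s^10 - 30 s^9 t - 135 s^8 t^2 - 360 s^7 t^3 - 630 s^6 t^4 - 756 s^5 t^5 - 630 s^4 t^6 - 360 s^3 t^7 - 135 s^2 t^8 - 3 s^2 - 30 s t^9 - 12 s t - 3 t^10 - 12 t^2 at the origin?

1

The Hessian at 0 is [[-6, -12], [-12, -24]] of rank 1; hence corank 1.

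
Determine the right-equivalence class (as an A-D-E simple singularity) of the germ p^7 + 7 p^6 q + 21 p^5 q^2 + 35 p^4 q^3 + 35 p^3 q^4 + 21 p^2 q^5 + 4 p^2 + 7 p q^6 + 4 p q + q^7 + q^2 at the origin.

A_6

The Hessian of f at 0 is [[8, 4], [4, 2]] with rank 1, so corank 1. A Groebner basis of the Jacobian ideal J(f) in C{p,q} is {q^6, p + q/2}; counting standard monomials gives mu = 6. Corank 1: A-series; mu = 6 gives A_6.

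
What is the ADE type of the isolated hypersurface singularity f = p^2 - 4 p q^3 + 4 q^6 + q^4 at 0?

A3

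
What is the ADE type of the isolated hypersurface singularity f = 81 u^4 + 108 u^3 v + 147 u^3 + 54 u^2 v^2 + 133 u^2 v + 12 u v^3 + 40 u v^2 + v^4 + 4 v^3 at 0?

D5

The Hessian of f at 0 is [[0, 0], [0, 0]] with rank 0, so corank 2. A Groebner basis of the Jacobian ideal J(f) in C{u,v} is {u*v^2 + 343*u*v/6 + 49*v^2/3, -2401*u*v/12 + v^3 - 343*v^2/6, u^2 + 13*u*v/21 + 2*v^2/21}; counting standard monomials gives mu = 5. Corank 2; j^3 = (3*u + v)*(7*u + 2*v)^2 has shape L^2 M (L != M), so D-series; mu = 5 gives D_5.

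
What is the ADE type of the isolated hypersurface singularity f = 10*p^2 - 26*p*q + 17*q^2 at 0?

The Hessian of f at 0 is [[20, -26], [-26, 34]] with rank 2, so corank 0. A Groebner basis of the Jacobian ideal J(f) in C{p,q} is {p, q}; counting standard monomials gives mu = 1. Corank 0: nondegenerate Morse point, so A_1.

A_{1}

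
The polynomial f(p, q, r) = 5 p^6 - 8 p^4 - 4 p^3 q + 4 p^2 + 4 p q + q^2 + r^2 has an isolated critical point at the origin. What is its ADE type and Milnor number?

The Hessian of f at 0 has rank 2. Corank 1: A-series; mu = 5 gives A_5.

Type A_{5}, Milnor number mu = 5.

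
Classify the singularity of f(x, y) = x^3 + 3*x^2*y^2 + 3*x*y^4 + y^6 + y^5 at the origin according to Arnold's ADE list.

E_8

The Hessian of f at 0 has rank 0. Corank 2; j^3 = x^3 is a perfect cube, so E-series; the 5-jet and mu = 8 give E_8.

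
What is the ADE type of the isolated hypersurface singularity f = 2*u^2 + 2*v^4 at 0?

The Hessian of f at 0 has rank 1. Corank 1: A-series; mu = 3 gives A_3.

A3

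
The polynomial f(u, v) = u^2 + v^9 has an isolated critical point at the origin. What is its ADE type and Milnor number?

Type A8, Milnor number mu = 8.

The Hessian of f at 0 has rank 1. Corank 1: A-series; mu = 8 gives A_8.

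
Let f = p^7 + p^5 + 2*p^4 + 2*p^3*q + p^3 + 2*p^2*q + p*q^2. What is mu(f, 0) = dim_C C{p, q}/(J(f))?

8

The Hessian of f at 0 has rank 0. Corank 2; j^3 = p*(p + q)^2 has shape L^2 M (L != M), so D-series; mu = 8 gives D_8.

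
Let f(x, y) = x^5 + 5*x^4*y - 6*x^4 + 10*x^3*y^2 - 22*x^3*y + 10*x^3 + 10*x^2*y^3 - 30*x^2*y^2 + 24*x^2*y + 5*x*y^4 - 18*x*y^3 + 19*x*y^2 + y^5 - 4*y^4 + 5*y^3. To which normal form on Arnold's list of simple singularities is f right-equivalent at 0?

The Hessian of f at 0 has rank 0. Corank 2; j^3 = (x + y)*(10*x^2 + 14*x*y + 5*y^2) splits into three distinct lines over C (the quadratic factor has nonzero discriminant), so D_4.

D_4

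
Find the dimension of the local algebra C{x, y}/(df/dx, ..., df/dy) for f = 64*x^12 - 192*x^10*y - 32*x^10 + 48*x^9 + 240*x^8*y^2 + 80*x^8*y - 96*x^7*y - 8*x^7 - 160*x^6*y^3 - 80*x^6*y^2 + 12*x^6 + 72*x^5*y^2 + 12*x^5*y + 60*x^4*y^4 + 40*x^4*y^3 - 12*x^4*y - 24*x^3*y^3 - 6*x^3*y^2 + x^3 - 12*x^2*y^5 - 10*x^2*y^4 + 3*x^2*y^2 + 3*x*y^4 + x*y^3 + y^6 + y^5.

7

The Hessian of f at 0 has rank 0. Corank 2; j^3 = x^3 is a perfect cube, so E-series; the 4-jet and mu = 7 give E_7.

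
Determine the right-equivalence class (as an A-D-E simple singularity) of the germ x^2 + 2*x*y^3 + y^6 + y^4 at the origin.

The Hessian of f at 0 is [[2, 0], [0, 0]] with rank 1, so corank 1. A Groebner basis of the Jacobian ideal J(f) in C{x,y} is {y^3, x}; counting standard monomials gives mu = 3. Corank 1: A-series; mu = 3 gives A_3.

A_{3}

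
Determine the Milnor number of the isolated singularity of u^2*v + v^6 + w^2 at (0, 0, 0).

The Hessian of f at 0 has rank 1. Corank 2; j^3 = u^2*v has shape L^2 M (L != M), so D-series; mu = 7 gives D_7.

7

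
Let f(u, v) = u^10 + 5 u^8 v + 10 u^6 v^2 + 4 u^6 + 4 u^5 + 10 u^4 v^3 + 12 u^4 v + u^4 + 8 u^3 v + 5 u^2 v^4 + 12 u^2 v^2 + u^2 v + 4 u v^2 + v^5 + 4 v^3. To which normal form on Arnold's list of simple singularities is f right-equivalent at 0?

The Hessian of f at 0 has rank 0. Corank 2; j^3 = v*(u + 2*v)^2 has shape L^2 M (L != M), so D-series; mu = 6 gives D_6.

D6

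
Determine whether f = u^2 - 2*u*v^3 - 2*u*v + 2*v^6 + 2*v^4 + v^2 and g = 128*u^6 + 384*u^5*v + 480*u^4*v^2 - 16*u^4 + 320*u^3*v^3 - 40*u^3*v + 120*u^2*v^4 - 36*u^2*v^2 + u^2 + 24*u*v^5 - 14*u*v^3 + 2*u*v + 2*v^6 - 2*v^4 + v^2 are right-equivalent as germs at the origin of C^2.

Yes.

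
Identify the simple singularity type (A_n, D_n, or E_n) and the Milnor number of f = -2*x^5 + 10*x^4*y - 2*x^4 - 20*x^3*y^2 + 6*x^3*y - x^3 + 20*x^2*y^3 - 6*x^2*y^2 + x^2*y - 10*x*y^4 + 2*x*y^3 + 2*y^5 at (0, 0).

Type D_{6}, Milnor number mu = 6.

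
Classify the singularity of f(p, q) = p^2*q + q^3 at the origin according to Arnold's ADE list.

D_4

The Hessian of f at 0 has rank 0. Corank 2; j^3 = q*(p^2 + q^2) splits into three distinct lines over C (the quadratic factor has nonzero discriminant), so D_4.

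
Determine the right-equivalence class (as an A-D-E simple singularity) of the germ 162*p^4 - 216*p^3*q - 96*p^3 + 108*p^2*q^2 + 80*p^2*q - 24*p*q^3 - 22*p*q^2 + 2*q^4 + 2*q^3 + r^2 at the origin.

The Hessian of f at 0 has rank 1. Corank 2; j^3 = -2*(3*p - q)*(4*p - q)^2 has shape L^2 M (L != M), so D-series; mu = 5 gives D_5.

D_5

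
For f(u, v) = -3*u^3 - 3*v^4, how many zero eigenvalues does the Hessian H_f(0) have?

2

The Hessian at 0 is [[0, 0], [0, 0]] of rank 0; hence corank 2.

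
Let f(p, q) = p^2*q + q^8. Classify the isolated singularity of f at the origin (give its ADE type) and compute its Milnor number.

Type D_{9}, Milnor number mu = 9.

The Hessian of f at 0 has rank 0. Corank 2; j^3 = p^2*q has shape L^2 M (L != M), so D-series; mu = 9 gives D_9.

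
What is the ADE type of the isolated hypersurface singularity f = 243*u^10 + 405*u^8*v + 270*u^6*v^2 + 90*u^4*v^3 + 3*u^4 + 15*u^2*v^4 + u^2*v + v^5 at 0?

The Hessian of f at 0 has rank 0. Corank 2; j^3 = u^2*v has shape L^2 M (L != M), so D-series; mu = 6 gives D_6.

D6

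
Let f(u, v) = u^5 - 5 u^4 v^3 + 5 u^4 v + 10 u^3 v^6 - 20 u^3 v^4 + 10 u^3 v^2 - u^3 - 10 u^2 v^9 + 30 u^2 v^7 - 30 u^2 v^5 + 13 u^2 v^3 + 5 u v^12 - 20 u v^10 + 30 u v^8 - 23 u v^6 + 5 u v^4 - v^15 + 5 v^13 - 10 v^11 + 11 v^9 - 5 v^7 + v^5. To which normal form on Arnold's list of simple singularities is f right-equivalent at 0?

The Hessian of f at 0 has rank 0. Corank 2; j^3 = -u^3 is a perfect cube, so E-series; the 5-jet and mu = 8 give E_8.

E_8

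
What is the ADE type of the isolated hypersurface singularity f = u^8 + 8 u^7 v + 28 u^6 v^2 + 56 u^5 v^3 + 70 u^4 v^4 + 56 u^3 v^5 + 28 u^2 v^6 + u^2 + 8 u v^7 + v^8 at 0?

The Hessian of f at 0 is [[2, 0], [0, 0]] with rank 1, so corank 1. A Groebner basis of the Jacobian ideal J(f) in C{u,v} is {v^7, u}; counting standard monomials gives mu = 7. Corank 1: A-series; mu = 7 gives A_7.

A_{7}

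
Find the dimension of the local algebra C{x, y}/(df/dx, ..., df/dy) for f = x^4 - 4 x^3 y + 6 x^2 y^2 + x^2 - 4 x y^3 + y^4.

The Hessian of f at 0 is [[2, 0], [0, 0]] with rank 1, so corank 1. A Groebner basis of the Jacobian ideal J(f) in C{x,y} is {y^3, x}; counting standard monomials gives mu = 3. Corank 1: A-series; mu = 3 gives A_3.

3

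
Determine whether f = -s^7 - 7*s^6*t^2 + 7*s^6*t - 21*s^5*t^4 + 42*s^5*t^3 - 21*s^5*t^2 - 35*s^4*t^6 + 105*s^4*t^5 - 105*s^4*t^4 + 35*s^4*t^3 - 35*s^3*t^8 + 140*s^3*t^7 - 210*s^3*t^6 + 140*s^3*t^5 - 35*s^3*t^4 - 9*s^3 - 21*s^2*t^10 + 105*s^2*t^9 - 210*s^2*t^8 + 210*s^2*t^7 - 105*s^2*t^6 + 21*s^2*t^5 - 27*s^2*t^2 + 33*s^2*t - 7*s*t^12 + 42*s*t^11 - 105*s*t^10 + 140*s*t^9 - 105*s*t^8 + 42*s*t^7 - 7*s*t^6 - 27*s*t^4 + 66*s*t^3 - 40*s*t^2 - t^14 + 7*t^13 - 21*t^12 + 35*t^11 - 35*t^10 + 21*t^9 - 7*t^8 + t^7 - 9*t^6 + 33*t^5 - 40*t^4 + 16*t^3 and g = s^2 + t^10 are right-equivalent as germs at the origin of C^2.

No.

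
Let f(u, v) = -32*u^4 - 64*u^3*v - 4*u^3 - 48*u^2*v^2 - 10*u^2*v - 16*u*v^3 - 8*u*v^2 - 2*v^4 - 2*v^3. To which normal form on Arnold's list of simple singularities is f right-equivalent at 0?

The Hessian of f at 0 has rank 0. Corank 2; j^3 = -2*(u + v)^2*(2*u + v) has shape L^2 M (L != M), so D-series; mu = 5 gives D_5.

D_5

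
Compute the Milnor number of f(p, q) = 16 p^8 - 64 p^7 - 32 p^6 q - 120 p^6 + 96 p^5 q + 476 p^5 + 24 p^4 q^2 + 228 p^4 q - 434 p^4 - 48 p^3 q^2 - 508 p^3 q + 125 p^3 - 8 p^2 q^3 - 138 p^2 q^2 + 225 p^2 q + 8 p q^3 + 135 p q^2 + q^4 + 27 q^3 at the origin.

6

The Hessian of f at 0 is [[0, 0], [0, 0]] with rank 0, so corank 2. A Groebner basis of the Jacobian ideal J(f) in C{p,q} is {p^3 + 25*p^2/4 + 15*p*q/2 + 9*q^2/4, p^2*q - 100*p^2/9 - 40*p*q/3 - 4*q^2, 2125*p^2/108 + p*q^2 + 425*p*q/18 + 85*q^2/12, -625*p^2/18 - 125*p*q/3 + q^3 - 25*q^2/2}; counting standard monomials gives mu = 6. Corank 2; j^3 = (5*p + 3*q)^3 is a perfect cube, so E-series; the 4-jet and mu = 6 give E_6.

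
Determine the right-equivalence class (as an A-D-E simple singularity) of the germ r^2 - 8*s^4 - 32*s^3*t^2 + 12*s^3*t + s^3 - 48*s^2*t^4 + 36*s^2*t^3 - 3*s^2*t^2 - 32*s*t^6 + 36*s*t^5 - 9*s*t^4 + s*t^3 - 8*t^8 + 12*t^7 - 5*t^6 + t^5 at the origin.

E7

The Hessian of f at 0 is [[0, 0, 0], [0, 0, 0], [0, 0, 2]] with rank 1, so corank 2. A Groebner basis of the Jacobian ideal J(f) in C{s,t,r} is {-3*s^2/7 + t^4 - t^3/7, s^3, s^2*t + s^2/7 + t^3/21, s^2 + s*t^2 + t^3/3, r}; counting standard monomials gives mu = 7. Corank 2; j^3 = s^3 is a perfect cube, so E-series; the 4-jet and mu = 7 give E_7.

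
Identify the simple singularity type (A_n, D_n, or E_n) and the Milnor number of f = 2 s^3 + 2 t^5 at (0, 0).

The Hessian of f at 0 is [[0, 0], [0, 0]] with rank 0, so corank 2. A Groebner basis of the Jacobian ideal J(f) in C{s,t} is {t^4, s^2}; counting standard monomials gives mu = 8. Corank 2; j^3 = 2*s^3 is a perfect cube, so E-series; the 5-jet and mu = 8 give E_8.

Type E_8, Milnor number mu = 8.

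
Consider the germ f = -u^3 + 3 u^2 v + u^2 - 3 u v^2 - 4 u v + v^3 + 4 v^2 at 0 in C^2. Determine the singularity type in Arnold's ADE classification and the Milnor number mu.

Type A2, Milnor number mu = 2.

The Hessian of f at 0 has rank 1. Corank 1: A-series; mu = 2 gives A_2.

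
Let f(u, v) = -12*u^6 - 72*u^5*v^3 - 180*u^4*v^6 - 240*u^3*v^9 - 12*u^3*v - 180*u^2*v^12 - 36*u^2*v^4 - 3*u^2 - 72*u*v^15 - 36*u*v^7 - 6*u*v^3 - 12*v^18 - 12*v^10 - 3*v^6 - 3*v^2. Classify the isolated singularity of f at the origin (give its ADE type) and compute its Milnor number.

Type A_{1}, Milnor number mu = 1.

The Hessian of f at 0 is [[-6, 0], [0, -6]] with rank 2, so corank 0. A Groebner basis of the Jacobian ideal J(f) in C{u,v} is {u, v}; counting standard monomials gives mu = 1. Corank 0: nondegenerate Morse point, so A_1.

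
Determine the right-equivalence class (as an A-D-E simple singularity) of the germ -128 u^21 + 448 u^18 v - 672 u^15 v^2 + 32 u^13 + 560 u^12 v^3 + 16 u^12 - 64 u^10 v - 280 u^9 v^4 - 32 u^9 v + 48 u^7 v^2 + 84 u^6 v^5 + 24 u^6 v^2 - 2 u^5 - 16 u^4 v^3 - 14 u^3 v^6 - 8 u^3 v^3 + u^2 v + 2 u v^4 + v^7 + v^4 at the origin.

The Hessian of f at 0 is [[0, 0], [0, 0]] with rank 0, so corank 2. A Groebner basis of the Jacobian ideal J(f) in C{u,v} is {u^3, u^2/4 + v^3, u*v}; counting standard monomials gives mu = 5. Corank 2; j^3 = u^2*v has shape L^2 M (L != M), so D-series; mu = 5 gives D_5.

D5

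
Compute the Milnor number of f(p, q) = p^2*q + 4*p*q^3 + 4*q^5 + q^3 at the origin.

The Hessian of f at 0 has rank 0. Corank 2; j^3 = q*(p^2 + q^2) splits into three distinct lines over C (the quadratic factor has nonzero discriminant), so D_4.

4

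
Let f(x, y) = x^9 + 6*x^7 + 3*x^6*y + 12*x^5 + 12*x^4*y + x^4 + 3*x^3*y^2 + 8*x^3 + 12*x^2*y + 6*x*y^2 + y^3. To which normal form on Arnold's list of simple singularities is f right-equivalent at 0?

E6

The Hessian of f at 0 is [[0, 0], [0, 0]] with rank 0, so corank 2. A Groebner basis of the Jacobian ideal J(f) in C{x,y} is {y^4, x*y^2 + y^3/3, x^2 + x*y + y^2/4}; counting standard monomials gives mu = 6. Corank 2; j^3 = (2*x + y)^3 is a perfect cube, so E-series; the 4-jet and mu = 6 give E_6.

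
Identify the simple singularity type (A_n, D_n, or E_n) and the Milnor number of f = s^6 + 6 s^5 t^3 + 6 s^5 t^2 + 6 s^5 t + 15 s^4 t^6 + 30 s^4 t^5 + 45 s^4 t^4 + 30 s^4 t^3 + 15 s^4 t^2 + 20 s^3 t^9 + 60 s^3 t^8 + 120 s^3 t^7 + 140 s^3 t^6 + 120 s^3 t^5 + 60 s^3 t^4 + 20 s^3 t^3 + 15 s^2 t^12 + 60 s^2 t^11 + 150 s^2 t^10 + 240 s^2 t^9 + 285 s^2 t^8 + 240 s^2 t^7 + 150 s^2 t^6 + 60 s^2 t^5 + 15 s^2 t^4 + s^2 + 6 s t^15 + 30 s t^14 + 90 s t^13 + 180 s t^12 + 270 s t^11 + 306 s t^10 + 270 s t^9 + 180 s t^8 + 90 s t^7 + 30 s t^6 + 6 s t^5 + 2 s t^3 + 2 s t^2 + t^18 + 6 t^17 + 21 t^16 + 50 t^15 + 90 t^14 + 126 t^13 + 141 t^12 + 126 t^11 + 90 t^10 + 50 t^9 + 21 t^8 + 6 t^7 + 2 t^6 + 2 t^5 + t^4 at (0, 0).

Type A_5, Milnor number mu = 5.

The Hessian of f at 0 is [[2, 0], [0, 0]] with rank 1, so corank 1. A Groebner basis of the Jacobian ideal J(f) in C{s,t} is {s*t^2 - s*t + s + t^2, s + t^3 + t^2, s^2 + s*t - s - t^2}; counting standard monomials gives mu = 5. Corank 1: A-series; mu = 5 gives A_5.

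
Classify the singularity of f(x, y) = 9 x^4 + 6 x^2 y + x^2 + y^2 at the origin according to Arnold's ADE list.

The Hessian of f at 0 has rank 2. Corank 0: nondegenerate Morse point, so A_1.

A_1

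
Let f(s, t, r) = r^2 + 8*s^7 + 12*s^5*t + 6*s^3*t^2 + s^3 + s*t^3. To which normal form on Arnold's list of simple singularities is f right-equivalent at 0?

The Hessian of f at 0 has rank 1. Corank 2; j^3 = s^3 is a perfect cube, so E-series; the 4-jet and mu = 7 give E_7.

E_7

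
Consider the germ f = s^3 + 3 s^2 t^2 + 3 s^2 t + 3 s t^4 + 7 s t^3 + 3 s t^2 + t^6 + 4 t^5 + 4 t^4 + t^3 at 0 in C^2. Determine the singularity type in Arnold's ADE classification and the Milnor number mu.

Type E_{7}, Milnor number mu = 7.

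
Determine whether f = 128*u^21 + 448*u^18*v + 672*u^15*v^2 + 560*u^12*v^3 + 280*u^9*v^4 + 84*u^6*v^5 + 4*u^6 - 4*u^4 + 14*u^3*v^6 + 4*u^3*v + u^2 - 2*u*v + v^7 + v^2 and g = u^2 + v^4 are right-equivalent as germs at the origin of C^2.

The Hessian of f at 0 is [[2, -2], [-2, 2]] with rank 1, so corank 1. A Groebner basis of the Jacobian ideal J(f) in C{u,v} is {-u*v/2 + v^4 + v^2/2, u*v^2 - u/6 - 2*v^3/3 + v/6, u^2 - 2*u*v + v^2}; counting standard monomials gives mu = 6. Corank 1: A-series; mu = 6 gives A_6. The Hessian of g at 0 is [[2, 0], [0, 0]] with rank 1, so corank 1. A Groebner basis of the Jacobian ideal J(g) in C{u,v} is {v^3, u}; counting standard monomials gives mu = 3. Corank 1: A-series; mu = 3 gives A_3. f is A_6 but g is A_3, hence not right-equivalent.

No.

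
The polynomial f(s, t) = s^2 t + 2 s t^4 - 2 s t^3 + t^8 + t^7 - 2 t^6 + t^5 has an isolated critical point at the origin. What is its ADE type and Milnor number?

Type D_9, Milnor number mu = 9.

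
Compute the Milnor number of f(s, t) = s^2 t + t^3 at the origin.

The Hessian of f at 0 is [[0, 0], [0, 0]] with rank 0, so corank 2. A Groebner basis of the Jacobian ideal J(f) in C{s,t} is {t^3, s^2 + 3*t^2, s*t}; counting standard monomials gives mu = 4. Corank 2; j^3 = t*(s^2 + t^2) splits into three distinct lines over C (the quadratic factor has nonzero discriminant), so D_4.

4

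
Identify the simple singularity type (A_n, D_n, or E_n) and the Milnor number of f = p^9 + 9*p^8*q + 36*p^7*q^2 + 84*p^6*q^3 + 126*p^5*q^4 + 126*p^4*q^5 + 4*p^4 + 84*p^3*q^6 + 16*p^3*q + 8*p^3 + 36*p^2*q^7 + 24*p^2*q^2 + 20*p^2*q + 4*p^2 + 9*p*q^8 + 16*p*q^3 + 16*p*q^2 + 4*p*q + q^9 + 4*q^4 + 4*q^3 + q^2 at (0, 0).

Type A8, Milnor number mu = 8.

The Hessian of f at 0 has rank 1. Corank 1: A-series; mu = 8 gives A_8.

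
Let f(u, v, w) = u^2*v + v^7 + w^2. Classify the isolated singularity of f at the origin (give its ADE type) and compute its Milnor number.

The Hessian of f at 0 has rank 1. Corank 2; j^3 = u^2*v has shape L^2 M (L != M), so D-series; mu = 8 gives D_8.

Type D_8, Milnor number mu = 8.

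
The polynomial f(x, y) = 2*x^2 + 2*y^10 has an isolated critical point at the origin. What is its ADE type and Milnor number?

Type A9, Milnor number mu = 9.

The Hessian of f at 0 has rank 1. Corank 1: A-series; mu = 9 gives A_9.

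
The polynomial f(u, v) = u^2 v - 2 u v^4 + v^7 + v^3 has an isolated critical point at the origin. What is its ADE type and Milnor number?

Type D4, Milnor number mu = 4.

The Hessian of f at 0 is [[0, 0], [0, 0]] with rank 0, so corank 2. A Groebner basis of the Jacobian ideal J(f) in C{u,v} is {v^3, u^2 + 3*v^2, u*v}; counting standard monomials gives mu = 4. Corank 2; j^3 = v*(u^2 + v^2) splits into three distinct lines over C (the quadratic factor has nonzero discriminant), so D_4.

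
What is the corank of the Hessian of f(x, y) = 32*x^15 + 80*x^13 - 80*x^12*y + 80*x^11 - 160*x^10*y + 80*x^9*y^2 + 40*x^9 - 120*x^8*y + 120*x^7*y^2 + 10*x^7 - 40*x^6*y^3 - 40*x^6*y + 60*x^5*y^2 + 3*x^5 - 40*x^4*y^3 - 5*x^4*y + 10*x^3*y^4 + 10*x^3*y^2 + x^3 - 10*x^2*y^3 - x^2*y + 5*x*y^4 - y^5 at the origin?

Hessian at 0 has rank 0.

2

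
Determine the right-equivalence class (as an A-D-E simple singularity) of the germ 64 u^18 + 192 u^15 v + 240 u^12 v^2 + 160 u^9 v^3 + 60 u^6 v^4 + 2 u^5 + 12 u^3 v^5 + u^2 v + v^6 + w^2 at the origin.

The Hessian of f at 0 is [[0, 0, 0], [0, 0, 0], [0, 0, 2]] with rank 1, so corank 2. A Groebner basis of the Jacobian ideal J(f) in C{u,v,w} is {u^2/6 + v^5, u^3, u*v, w}; counting standard monomials gives mu = 7. Corank 2; j^3 = u^2*v has shape L^2 M (L != M), so D-series; mu = 7 gives D_7.

D_{7}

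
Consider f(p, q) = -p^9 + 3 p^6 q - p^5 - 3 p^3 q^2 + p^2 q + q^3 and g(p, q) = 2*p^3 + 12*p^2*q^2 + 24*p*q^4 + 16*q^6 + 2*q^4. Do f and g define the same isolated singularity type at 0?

No.

The Hessian of f at 0 is [[0, 0], [0, 0]] with rank 0, so corank 2. A Groebner basis of the Jacobian ideal J(f) in C{p,q} is {q^3, p^2 + 3*q^2, p*q}; counting standard monomials gives mu = 4. Corank 2; j^3 = q*(p^2 + q^2) splits into three distinct lines over C (the quadratic factor has nonzero discriminant), so D_4. The Hessian of g at 0 is [[0, 0], [0, 0]] with rank 0, so corank 2. A Groebner basis of the Jacobian ideal J(g) in C{p,q} is {p^3, p^2*q, p^2/4 + p*q^2, q^3}; counting standard monomials gives mu = 6. Corank 2; j^3 = 2*p^3 is a perfect cube, so E-series; the 4-jet and mu = 6 give E_6. f is D_4 but g is E_6, hence not right-equivalent.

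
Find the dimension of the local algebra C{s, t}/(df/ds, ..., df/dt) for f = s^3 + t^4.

The Hessian of f at 0 is [[0, 0], [0, 0]] with rank 0, so corank 2. A Groebner basis of the Jacobian ideal J(f) in C{s,t} is {t^3, s^2}; counting standard monomials gives mu = 6. Corank 2; j^3 = s^3 is a perfect cube, so E-series; the 4-jet and mu = 6 give E_6.

6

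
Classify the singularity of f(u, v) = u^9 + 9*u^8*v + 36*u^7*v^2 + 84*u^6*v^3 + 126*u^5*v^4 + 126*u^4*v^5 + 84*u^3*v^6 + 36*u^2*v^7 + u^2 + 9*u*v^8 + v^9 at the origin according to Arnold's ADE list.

The Hessian of f at 0 is [[2, 0], [0, 0]] with rank 1, so corank 1. A Groebner basis of the Jacobian ideal J(f) in C{u,v} is {v^8, u}; counting standard monomials gives mu = 8. Corank 1: A-series; mu = 8 gives A_8.

A_8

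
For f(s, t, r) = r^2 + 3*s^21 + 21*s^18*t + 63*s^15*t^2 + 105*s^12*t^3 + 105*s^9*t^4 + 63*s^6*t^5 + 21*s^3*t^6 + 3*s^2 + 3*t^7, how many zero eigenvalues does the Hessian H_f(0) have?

Hessian at 0 has rank 2.

1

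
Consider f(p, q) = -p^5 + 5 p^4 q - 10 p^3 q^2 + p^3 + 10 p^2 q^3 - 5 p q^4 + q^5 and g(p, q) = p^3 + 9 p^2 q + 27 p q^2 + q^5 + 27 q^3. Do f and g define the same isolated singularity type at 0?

Yes.

The Hessian of f at 0 has rank 0. Corank 2; j^3 = p^3 is a perfect cube, so E-series; the 5-jet and mu = 8 give E_8. The Hessian of g at 0 has rank 0. Corank 2; j^3 = (p + 3*q)^3 is a perfect cube, so E-series; the 5-jet and mu = 8 give E_8. Both have type E_8, hence right-equivalent.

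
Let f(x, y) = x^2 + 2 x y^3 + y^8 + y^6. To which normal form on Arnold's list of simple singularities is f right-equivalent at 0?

The Hessian of f at 0 is [[2, 0], [0, 0]] with rank 1, so corank 1. A Groebner basis of the Jacobian ideal J(f) in C{x,y} is {x^3, x^2*y, x + y^3}; counting standard monomials gives mu = 7. Corank 1: A-series; mu = 7 gives A_7.

A_7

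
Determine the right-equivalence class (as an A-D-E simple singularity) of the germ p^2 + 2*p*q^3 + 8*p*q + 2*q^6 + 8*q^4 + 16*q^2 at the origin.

The Hessian of f at 0 is [[2, 8], [8, 32]] with rank 1, so corank 1. A Groebner basis of the Jacobian ideal J(f) in C{p,q} is {p*q^2 - 4*p - 16*q, p + q^3 + 4*q, p^2 + 8*p*q + 16*q^2}; counting standard monomials gives mu = 5. Corank 1: A-series; mu = 5 gives A_5.

A_{5}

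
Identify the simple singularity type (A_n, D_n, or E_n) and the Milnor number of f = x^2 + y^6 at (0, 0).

The Hessian of f at 0 has rank 1. Corank 1: A-series; mu = 5 gives A_5.

Type A_{5}, Milnor number mu = 5.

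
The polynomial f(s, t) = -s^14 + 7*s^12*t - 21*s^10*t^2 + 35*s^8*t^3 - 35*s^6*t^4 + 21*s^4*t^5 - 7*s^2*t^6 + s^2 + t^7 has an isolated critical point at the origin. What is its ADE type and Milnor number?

Type A_{6}, Milnor number mu = 6.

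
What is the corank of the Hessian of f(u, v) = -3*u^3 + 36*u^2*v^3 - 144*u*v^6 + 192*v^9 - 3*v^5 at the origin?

Hessian at 0 has rank 0.

2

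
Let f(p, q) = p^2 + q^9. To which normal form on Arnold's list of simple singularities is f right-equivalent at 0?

A8

The Hessian of f at 0 has rank 1. Corank 1: A-series; mu = 8 gives A_8.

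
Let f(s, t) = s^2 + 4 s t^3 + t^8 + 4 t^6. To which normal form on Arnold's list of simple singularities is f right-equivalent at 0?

The Hessian of f at 0 is [[2, 0], [0, 0]] with rank 1, so corank 1. A Groebner basis of the Jacobian ideal J(f) in C{s,t} is {s^3, s^2*t, s/2 + t^3}; counting standard monomials gives mu = 7. Corank 1: A-series; mu = 7 gives A_7.

A7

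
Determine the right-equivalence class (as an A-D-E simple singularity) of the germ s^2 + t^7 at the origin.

A_{6}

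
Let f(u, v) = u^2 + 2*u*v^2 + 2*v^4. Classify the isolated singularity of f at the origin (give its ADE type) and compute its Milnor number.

The Hessian of f at 0 is [[2, 0], [0, 0]] with rank 1, so corank 1. A Groebner basis of the Jacobian ideal J(f) in C{u,v} is {u^2, u*v, u + v^2}; counting standard monomials gives mu = 3. Corank 1: A-series; mu = 3 gives A_3.

Type A3, Milnor number mu = 3.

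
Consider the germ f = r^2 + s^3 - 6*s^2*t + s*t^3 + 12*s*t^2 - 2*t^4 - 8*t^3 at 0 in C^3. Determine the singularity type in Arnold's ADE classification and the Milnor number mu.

The Hessian of f at 0 has rank 1. Corank 2; j^3 = (s - 2*t)^3 is a perfect cube, so E-series; the 4-jet and mu = 7 give E_7.

Type E7, Milnor number mu = 7.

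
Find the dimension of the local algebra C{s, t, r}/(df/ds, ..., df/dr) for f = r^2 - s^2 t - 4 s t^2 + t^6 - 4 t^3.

7

The Hessian of f at 0 is [[0, 0, 0], [0, 0, 0], [0, 0, 2]] with rank 1, so corank 2. A Groebner basis of the Jacobian ideal J(f) in C{s,t,r} is {-s^2/6 + t^5 + 2*t^2/3, s^3 + 8*t^3, s*t + 2*t^2, r}; counting standard monomials gives mu = 7. Corank 2; j^3 = -t*(s + 2*t)^2 has shape L^2 M (L != M), so D-series; mu = 7 gives D_7.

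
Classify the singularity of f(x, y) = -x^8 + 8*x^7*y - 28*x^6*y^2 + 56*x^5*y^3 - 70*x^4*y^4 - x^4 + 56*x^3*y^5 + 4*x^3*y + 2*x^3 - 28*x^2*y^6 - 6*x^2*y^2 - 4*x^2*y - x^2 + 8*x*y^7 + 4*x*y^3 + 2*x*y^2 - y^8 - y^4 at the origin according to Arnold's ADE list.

The Hessian of f at 0 has rank 1. Corank 1: A-series; mu = 7 gives A_7.

A_7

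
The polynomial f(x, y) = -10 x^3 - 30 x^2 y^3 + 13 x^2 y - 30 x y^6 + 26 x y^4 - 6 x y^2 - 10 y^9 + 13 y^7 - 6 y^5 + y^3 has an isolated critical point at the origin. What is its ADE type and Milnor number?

Type D_{4}, Milnor number mu = 4.

The Hessian of f at 0 is [[0, 0], [0, 0]] with rank 0, so corank 2. A Groebner basis of the Jacobian ideal J(f) in C{x,y} is {y^3, x^2 - 3*y^2/11, x*y - 6*y^2/11}; counting standard monomials gives mu = 4. Corank 2; j^3 = -(2*x - y)*(5*x^2 - 4*x*y + y^2) splits into three distinct lines over C (the quadratic factor has nonzero discriminant), so D_4.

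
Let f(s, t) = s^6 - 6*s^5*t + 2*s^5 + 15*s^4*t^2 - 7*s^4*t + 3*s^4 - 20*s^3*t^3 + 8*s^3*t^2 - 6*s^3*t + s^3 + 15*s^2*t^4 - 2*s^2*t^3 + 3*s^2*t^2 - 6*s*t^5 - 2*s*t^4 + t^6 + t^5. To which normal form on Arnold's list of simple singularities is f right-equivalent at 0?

E8

The Hessian of f at 0 is [[0, 0], [0, 0]] with rank 0, so corank 2. A Groebner basis of the Jacobian ideal J(f) in C{s,t} is {s^2/8 + s*t^3 + s*t^2/4, s^2/2 + s*t^2 + t^4, s^3, s^2*t - s^2/4 - s*t^2/2}; counting standard monomials gives mu = 8. Corank 2; j^3 = s^3 is a perfect cube, so E-series; the 5-jet and mu = 8 give E_8.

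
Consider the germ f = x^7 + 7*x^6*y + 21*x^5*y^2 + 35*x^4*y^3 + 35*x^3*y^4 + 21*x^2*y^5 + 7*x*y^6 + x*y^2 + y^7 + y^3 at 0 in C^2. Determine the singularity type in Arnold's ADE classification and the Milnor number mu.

Type D_8, Milnor number mu = 8.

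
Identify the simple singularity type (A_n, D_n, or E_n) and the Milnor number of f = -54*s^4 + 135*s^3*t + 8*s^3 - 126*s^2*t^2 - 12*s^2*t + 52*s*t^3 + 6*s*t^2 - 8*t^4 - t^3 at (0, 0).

Type E_7, Milnor number mu = 7.

The Hessian of f at 0 has rank 0. Corank 2; j^3 = (2*s - t)^3 is a perfect cube, so E-series; the 4-jet and mu = 7 give E_7.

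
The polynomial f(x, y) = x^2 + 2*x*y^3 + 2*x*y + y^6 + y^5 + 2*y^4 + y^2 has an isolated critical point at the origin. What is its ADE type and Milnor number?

Type A4, Milnor number mu = 4.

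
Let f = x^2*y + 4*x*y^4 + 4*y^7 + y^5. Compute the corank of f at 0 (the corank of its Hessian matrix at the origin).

Hessian at 0 has rank 0.

2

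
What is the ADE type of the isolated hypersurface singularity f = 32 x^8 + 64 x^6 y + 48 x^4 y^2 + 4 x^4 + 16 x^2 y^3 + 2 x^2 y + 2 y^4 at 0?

D_{5}

The Hessian of f at 0 is [[0, 0], [0, 0]] with rank 0, so corank 2. A Groebner basis of the Jacobian ideal J(f) in C{x,y} is {x^3, x^2/4 + y^3, x*y}; counting standard monomials gives mu = 5. Corank 2; j^3 = 2*x^2*y has shape L^2 M (L != M), so D-series; mu = 5 gives D_5.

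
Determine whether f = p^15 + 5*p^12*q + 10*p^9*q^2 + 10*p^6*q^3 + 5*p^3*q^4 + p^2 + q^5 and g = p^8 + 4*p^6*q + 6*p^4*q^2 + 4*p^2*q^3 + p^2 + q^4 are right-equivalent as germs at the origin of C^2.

The Hessian of f at 0 has rank 1. Corank 1: A-series; mu = 4 gives A_4. The Hessian of g at 0 has rank 1. Corank 1: A-series; mu = 3 gives A_3. f is A_4 but g is A_3, hence not right-equivalent.

No.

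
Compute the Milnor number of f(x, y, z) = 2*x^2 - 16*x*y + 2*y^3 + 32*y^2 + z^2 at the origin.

2

The Hessian of f at 0 has rank 2. Corank 1: A-series; mu = 2 gives A_2.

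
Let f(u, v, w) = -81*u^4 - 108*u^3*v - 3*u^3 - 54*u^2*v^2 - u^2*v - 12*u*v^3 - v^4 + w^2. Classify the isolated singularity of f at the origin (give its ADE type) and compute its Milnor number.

The Hessian of f at 0 has rank 1. Corank 2; j^3 = -u^2*(3*u + v) has shape L^2 M (L != M), so D-series; mu = 5 gives D_5.

Type D_5, Milnor number mu = 5.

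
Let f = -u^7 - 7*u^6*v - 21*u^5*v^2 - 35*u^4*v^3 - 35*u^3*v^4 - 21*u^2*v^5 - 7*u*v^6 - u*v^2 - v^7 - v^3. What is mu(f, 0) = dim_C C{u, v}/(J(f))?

The Hessian of f at 0 is [[0, 0], [0, 0]] with rank 0, so corank 2. A Groebner basis of the Jacobian ideal J(f) in C{u,v} is {u^6 + v^2/7, v^3, u*v + v^2}; counting standard monomials gives mu = 8. Corank 2; j^3 = -v^2*(u + v) has shape L^2 M (L != M), so D-series; mu = 8 gives D_8.

8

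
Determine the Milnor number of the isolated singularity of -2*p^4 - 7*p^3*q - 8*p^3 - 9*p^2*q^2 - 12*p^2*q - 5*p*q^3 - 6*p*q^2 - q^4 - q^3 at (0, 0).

The Hessian of f at 0 is [[0, 0], [0, 0]] with rank 0, so corank 2. A Groebner basis of the Jacobian ideal J(f) in C{p,q} is {768*p^2 + 768*p*q + q^4 + 8*q^3 + 192*q^2, p^3 + 36*p^2 + 36*p*q + q^3/2 + 9*q^2, p^2*q - 40*p^2 - 40*p*q - 2*q^3/3 - 10*q^2, 32*p^2 + p*q^2 + 32*p*q + 5*q^3/6 + 8*q^2}; counting standard monomials gives mu = 7. Corank 2; j^3 = -(2*p + q)^3 is a perfect cube, so E-series; the 4-jet and mu = 7 give E_7.

7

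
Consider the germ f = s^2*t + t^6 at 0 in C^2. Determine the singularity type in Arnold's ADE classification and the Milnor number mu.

The Hessian of f at 0 is [[0, 0], [0, 0]] with rank 0, so corank 2. A Groebner basis of the Jacobian ideal J(f) in C{s,t} is {s^2/6 + t^5, s^3, s*t}; counting standard monomials gives mu = 7. Corank 2; j^3 = s^2*t has shape L^2 M (L != M), so D-series; mu = 7 gives D_7.

Type D_{7}, Milnor number mu = 7.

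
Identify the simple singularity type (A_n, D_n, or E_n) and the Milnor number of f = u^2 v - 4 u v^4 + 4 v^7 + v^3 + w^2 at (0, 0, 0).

Type D_4, Milnor number mu = 4.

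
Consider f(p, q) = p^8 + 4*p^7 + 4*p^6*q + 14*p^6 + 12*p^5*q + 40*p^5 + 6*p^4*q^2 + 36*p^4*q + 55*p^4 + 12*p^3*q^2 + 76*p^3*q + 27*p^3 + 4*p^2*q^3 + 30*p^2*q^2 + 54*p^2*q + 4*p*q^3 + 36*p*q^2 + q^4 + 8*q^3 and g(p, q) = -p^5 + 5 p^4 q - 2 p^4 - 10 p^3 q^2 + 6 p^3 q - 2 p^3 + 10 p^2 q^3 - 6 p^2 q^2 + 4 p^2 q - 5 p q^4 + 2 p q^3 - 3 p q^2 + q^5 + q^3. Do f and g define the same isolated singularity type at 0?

No.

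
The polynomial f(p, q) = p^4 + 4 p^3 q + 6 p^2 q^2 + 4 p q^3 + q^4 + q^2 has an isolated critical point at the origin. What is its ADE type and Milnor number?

Type A3, Milnor number mu = 3.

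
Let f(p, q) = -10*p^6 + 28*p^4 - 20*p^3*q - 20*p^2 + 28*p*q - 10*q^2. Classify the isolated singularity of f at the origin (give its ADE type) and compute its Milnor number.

Type A1, Milnor number mu = 1.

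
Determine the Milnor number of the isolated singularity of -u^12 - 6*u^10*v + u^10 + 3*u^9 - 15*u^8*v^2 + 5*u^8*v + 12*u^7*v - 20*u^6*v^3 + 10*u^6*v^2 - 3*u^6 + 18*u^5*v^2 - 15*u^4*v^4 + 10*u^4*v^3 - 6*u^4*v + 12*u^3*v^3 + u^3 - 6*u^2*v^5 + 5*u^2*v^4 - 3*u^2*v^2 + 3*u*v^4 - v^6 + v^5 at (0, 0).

8

The Hessian of f at 0 has rank 0. Corank 2; j^3 = u^3 is a perfect cube, so E-series; the 5-jet and mu = 8 give E_8.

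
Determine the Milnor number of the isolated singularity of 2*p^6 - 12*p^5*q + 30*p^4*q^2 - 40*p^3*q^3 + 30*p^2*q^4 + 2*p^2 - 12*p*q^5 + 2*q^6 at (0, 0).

The Hessian of f at 0 is [[4, 0], [0, 0]] with rank 1, so corank 1. A Groebner basis of the Jacobian ideal J(f) in C{p,q} is {q^5, p}; counting standard monomials gives mu = 5. Corank 1: A-series; mu = 5 gives A_5.

5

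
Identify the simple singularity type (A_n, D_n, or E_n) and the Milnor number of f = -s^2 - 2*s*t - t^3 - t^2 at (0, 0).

The Hessian of f at 0 has rank 1. Corank 1: A-series; mu = 2 gives A_2.

Type A2, Milnor number mu = 2.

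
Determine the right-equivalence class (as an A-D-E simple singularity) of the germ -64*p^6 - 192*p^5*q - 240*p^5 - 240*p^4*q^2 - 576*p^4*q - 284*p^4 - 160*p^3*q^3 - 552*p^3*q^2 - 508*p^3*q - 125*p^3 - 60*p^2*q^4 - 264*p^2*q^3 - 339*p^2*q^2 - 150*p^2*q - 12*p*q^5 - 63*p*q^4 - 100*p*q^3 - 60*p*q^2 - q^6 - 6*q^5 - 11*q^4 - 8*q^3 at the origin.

The Hessian of f at 0 has rank 0. Corank 2; j^3 = -(5*p + 2*q)^3 is a perfect cube, so E-series; the 4-jet and mu = 6 give E_6.

E6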